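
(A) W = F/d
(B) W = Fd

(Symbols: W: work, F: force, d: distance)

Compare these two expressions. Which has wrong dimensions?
(A)

(A) W = F/d: LHS [L^2 M T^-2], RHS [M T^-2] ✗
(B) W = Fd: LHS [L^2 M T^-2], RHS [L^2 M T^-2] ✓

Expression (A) W = F/d is dimensionally incorrect.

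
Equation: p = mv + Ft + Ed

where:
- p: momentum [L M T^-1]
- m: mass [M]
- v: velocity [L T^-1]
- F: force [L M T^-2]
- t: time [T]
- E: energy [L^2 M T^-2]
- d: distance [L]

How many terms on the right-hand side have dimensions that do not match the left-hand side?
1

LHS p: [L M T^-1]
- mv: [L M T^-1] ✓
- Ft: [L M T^-1] ✓
- Ed: [L^3 M T^-2] ✗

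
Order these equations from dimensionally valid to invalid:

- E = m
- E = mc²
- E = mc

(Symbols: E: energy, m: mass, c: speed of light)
Dimensionally correct: E = mc²
Dimensionally incorrect: E = m, E = mc
Ordered (correct first, then incorrect): E = mc², E = m, E = mc

- E = m: LHS [L^2 M T^-2], RHS [M] → incorrect ✗
- E = mc²: LHS [L^2 M T^-2], RHS [L^2 M T^-2] → correct ✓
- E = mc: LHS [L^2 M T^-2], RHS [L M T^-1] → incorrect ✗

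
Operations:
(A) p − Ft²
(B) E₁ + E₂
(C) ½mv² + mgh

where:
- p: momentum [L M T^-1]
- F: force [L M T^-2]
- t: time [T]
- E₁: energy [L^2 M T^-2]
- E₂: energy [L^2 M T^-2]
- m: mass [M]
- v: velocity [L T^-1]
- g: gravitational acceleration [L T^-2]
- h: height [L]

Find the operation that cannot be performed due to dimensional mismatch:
(A) p − Ft²

(A) p − Ft²: p [L M T^-1] and Ft² [L M] — different dimensions cannot be added/subtracted ✗
(B) E₁ + E₂: E₁ [L^2 M T^-2] and E₂ [L^2 M T^-2] — same dimensions ✓
(C) ½mv² + mgh: ½mv² [L^2 M T^-2] and mgh [L^2 M T^-2] — same dimensions ✓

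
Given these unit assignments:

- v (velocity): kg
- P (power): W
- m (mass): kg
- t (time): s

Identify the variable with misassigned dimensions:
v

The variable v (velocity) should have units m/s, not kg.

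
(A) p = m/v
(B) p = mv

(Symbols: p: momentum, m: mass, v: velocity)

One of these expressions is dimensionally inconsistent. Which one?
(A)

(A) p = m/v: LHS [L M T^-1], RHS [L^-1 M T] ✗
(B) p = mv: LHS [L M T^-1], RHS [L M T^-1] ✓

Expression (A) p = m/v is dimensionally incorrect.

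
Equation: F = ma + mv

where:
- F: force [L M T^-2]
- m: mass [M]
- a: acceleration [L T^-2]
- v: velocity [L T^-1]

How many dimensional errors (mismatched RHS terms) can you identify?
1

LHS F: [L M T^-2]
- ma: [L M T^-2] ✓
- mv: [L M T^-1] ✗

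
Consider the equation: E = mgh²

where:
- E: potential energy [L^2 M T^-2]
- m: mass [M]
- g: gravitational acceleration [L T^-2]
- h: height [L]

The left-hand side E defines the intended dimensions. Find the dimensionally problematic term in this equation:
The right-hand side term mgh²

E has dimensions [L^2 M T^-2], but mgh² has dimensions [L^3 M T^-2], so the term mgh² is dimensionally wrong for E.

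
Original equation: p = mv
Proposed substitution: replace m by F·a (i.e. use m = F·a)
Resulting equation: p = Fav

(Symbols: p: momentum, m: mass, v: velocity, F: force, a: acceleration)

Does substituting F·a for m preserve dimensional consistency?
No

[m] = [M] and [F·a] = [L^2 M T^-4]. These differ, so the substitution replaces a quantity by one of different dimensions and the result p = Fav has LHS [L M T^-1] vs RHS [L^3 M T^-5] — inconsistent.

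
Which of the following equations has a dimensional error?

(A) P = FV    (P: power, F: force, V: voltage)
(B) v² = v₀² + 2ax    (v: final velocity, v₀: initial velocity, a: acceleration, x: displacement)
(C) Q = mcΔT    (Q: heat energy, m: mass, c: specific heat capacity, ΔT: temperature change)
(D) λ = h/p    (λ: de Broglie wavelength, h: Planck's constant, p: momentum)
(A) P = FV

The equation (A) P = FV is dimensionally incorrect.

LHS (P): [L^2 M T^-3]
RHS (FV): [I^-1 L^3 M^2 T^-5] ✗

The dimensions do not match. The other three equations balance.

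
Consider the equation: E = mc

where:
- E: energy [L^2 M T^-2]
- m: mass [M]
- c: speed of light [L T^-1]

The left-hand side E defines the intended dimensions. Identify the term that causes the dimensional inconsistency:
The right-hand side term mc

E has dimensions [L^2 M T^-2], but mc has dimensions [L M T^-1], so the term mc is dimensionally wrong for E.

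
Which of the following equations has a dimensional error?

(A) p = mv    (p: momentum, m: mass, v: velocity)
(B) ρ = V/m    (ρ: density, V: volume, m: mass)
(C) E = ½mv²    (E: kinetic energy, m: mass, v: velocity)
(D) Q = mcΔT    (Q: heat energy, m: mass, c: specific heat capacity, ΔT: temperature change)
(B) ρ = V/m

The equation (B) ρ = V/m is dimensionally incorrect.

LHS (ρ): [L^-3 M]
RHS (V/m): [L^3 M^-1] ✗

The dimensions do not match. The other three equations balance.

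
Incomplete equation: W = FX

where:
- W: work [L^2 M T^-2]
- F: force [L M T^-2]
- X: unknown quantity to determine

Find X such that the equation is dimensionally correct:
X = d (distance), dimensions [L]

W has dimensions [L^2 M T^-2]; the rest of the RHS (F) has dimensions [L M T^-2].
So X must have dimensions [L] — X = d (distance).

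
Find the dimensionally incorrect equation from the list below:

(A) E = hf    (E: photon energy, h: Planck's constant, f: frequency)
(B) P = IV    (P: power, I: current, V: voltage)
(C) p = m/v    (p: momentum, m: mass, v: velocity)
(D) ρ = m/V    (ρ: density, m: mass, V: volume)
(C) p = m/v

The equation (C) p = m/v is dimensionally incorrect.

LHS (p): [L M T^-1]
RHS (m/v): [L^-1 M T] ✗

The dimensions do not match. The other three equations balance.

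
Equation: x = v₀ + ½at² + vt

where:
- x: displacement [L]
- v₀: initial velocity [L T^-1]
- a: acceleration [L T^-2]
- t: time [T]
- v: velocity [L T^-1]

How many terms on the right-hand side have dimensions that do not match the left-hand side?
1

LHS x: [L]
- v₀: [L T^-1] ✗
- ½at²: [L] ✓
- vt: [L] ✓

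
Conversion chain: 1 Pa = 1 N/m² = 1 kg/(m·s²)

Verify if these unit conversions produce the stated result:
The chain is correct (no errors).

Correct: Pascal is Newton per square meter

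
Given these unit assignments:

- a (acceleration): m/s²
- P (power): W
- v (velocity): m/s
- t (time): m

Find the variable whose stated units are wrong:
t

The variable t (time) should have units s, not m.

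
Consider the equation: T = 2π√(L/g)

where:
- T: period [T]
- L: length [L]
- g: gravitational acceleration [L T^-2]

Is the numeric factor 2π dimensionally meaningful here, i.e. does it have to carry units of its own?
No

T has dimensions [T] and √(L/g) already has dimensions [T], so the equation balances without 2π contributing any dimensions. 2π is a pure (dimensionless) number; changing or removing it would not affect dimensional consistency.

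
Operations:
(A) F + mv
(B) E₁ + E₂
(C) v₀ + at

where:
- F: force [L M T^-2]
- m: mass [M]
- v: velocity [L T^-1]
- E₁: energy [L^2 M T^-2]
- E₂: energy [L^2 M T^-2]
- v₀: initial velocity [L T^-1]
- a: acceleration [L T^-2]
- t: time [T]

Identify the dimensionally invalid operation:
(A) F + mv

(A) F + mv: F [L M T^-2] and mv [L M T^-1] — different dimensions cannot be added/subtracted ✗
(B) E₁ + E₂: E₁ [L^2 M T^-2] and E₂ [L^2 M T^-2] — same dimensions ✓
(C) v₀ + at: v₀ [L T^-1] and at [L T^-1] — same dimensions ✓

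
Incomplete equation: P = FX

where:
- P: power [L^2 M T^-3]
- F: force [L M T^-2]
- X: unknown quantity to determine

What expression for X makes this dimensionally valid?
X = v (velocity), dimensions [L T^-1]

P has dimensions [L^2 M T^-3]; the rest of the RHS (F) has dimensions [L M T^-2].
So X must have dimensions [L T^-1] — X = v (velocity).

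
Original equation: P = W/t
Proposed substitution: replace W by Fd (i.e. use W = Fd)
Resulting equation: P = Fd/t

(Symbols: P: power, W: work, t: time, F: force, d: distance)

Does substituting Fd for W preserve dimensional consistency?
Yes

[W] = [L^2 M T^-2] and [Fd] = [L^2 M T^-2]. These match, so the substitution replaces a quantity by one of the same dimensions and the result P = Fd/t has LHS [L^2 M T^-3] vs RHS [L^2 M T^-3] — still consistent.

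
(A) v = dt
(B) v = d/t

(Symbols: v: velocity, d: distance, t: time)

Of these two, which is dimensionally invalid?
(A)

(A) v = dt: LHS [L T^-1], RHS [L T] ✗
(B) v = d/t: LHS [L T^-1], RHS [L T^-1] ✓

Expression (A) v = dt is dimensionally incorrect.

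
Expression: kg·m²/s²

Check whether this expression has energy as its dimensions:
Yes

The expression kg·m²/s² has dimensions [L^2 M T^-2], which is exactly energy [L^2 M T^-2].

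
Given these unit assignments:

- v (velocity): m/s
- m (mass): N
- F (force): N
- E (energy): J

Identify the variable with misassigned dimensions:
m

The variable m (mass) should have units kg, not N.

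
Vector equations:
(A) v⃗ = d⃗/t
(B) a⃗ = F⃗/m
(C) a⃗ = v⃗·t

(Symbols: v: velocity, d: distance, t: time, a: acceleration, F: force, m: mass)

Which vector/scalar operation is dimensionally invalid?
(C) a⃗ = v⃗·t

(A) v⃗ = d⃗/t: LHS [L T^-1], RHS [L T^-1] ✓ — displacement (vector) divided by time (scalar)
(B) a⃗ = F⃗/m: LHS [L T^-2], RHS [L T^-2] ✓ — force (vector) divided by mass (scalar)
(C) a⃗ = v⃗·t: LHS [L T^-2], RHS [L] ✗ — acceleration is velocity per time; should be v⃗/t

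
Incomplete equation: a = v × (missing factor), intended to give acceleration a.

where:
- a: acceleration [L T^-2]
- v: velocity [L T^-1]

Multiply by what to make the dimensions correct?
1/t (inverse time), dimensions [T^-1]

a has dimensions [L T^-2] and v has dimensions [L T^-1].
The missing factor must have dimensions [L T^-2] / [L T^-1] = [T^-1], i.e. inverse time (1/t).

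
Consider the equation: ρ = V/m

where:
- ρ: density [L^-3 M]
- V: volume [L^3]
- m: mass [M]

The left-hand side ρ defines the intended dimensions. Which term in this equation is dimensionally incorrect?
The right-hand side term V/m

ρ has dimensions [L^-3 M], but V/m has dimensions [L^3 M^-1], so the term V/m is dimensionally wrong for ρ.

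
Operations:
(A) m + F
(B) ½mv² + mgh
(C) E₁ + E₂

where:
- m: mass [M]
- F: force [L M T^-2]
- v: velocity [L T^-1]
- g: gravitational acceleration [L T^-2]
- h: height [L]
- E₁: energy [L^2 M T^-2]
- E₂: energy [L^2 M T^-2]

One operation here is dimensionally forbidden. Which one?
(A) m + F

(A) m + F: m [M] and F [L M T^-2] — different dimensions cannot be added/subtracted ✗
(B) ½mv² + mgh: ½mv² [L^2 M T^-2] and mgh [L^2 M T^-2] — same dimensions ✓
(C) E₁ + E₂: E₁ [L^2 M T^-2] and E₂ [L^2 M T^-2] — same dimensions ✓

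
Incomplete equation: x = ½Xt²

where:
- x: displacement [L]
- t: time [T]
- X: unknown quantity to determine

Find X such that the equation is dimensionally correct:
X = a (acceleration), dimensions [L T^-2]

x has dimensions [L]; the rest of the RHS (½ t²) has dimensions [T^2].
So X must have dimensions [L T^-2] — X = a (acceleration).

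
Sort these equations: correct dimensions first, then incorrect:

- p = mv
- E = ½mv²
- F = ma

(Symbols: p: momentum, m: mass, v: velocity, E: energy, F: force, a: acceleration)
Dimensionally correct: p = mv, E = ½mv², F = ma
Dimensionally incorrect: none
Ordered (correct first, then incorrect): p = mv, E = ½mv², F = ma

- p = mv: LHS [L M T^-1], RHS [L M T^-1] → correct ✓
- E = ½mv²: LHS [L^2 M T^-2], RHS [L^2 M T^-2] → correct ✓
- F = ma: LHS [L M T^-2], RHS [L M T^-2] → correct ✓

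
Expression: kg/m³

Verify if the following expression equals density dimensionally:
Yes

The expression kg/m³ has dimensions [L^-3 M], which is exactly density [L^-3 M].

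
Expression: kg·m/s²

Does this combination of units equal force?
Yes

The expression kg·m/s² has dimensions [L M T^-2], which is exactly force [L M T^-2].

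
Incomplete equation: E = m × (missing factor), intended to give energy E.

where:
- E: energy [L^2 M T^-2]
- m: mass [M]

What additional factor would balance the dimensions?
v² (velocity squared), dimensions [L^2 T^-2]

E has dimensions [L^2 M T^-2] and m has dimensions [M].
The missing factor must have dimensions [L^2 M T^-2] / [M] = [L^2 T^-2], i.e. velocity squared (v²).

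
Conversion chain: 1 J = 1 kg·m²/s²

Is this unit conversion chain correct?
The chain is correct (no errors).

Correct: Joule is defined as kg·m²/s²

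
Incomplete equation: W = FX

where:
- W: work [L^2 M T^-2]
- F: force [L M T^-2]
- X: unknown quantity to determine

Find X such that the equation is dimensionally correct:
X = d (distance), dimensions [L]

W has dimensions [L^2 M T^-2]; the rest of the RHS (F) has dimensions [L M T^-2].
So X must have dimensions [L] — X = d (distance).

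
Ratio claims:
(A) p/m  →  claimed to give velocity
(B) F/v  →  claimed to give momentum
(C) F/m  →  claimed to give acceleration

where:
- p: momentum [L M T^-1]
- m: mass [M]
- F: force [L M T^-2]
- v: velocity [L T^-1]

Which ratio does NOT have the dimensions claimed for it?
(B) F/v does not give momentum

(A) p/m: [L T^-1] = velocity [L T^-1] ✓
(B) F/v: [M T^-1] ≠ momentum [L M T^-1] ✗
(C) F/m: [L T^-2] = acceleration [L T^-2] ✓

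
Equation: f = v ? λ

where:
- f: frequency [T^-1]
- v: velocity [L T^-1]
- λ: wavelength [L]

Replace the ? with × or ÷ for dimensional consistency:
division (÷): f = v ÷ λ

f [T^-1]; v [L T^-1]; λ [L].
v × λ → [L^2 T^-1] ✗
v ÷ λ → [T^-1] ✓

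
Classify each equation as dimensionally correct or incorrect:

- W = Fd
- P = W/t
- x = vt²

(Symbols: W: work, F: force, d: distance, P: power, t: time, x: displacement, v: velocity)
Dimensionally correct: W = Fd, P = W/t
Dimensionally incorrect: x = vt²
Ordered (correct first, then incorrect): W = Fd, P = W/t, x = vt²

- W = Fd: LHS [L^2 M T^-2], RHS [L^2 M T^-2] → correct ✓
- P = W/t: LHS [L^2 M T^-3], RHS [L^2 M T^-3] → correct ✓
- x = vt²: LHS [L], RHS [L T] → incorrect ✗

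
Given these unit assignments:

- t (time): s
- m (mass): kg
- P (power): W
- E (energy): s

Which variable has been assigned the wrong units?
E

The variable E (energy) should have units J, not s.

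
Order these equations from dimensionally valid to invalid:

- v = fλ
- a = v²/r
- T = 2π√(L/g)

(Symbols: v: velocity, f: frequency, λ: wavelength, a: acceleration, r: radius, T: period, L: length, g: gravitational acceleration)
Dimensionally correct: v = fλ, a = v²/r, T = 2π√(L/g)
Dimensionally incorrect: none
Ordered (correct first, then incorrect): v = fλ, a = v²/r, T = 2π√(L/g)

- v = fλ: LHS [L T^-1], RHS [L T^-1] → correct ✓
- a = v²/r: LHS [L T^-2], RHS [L T^-2] → correct ✓
- T = 2π√(L/g): LHS [T], RHS [T] → correct ✓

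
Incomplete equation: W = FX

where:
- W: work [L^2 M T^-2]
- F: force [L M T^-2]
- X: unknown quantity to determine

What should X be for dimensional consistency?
X = d (distance), dimensions [L]

W has dimensions [L^2 M T^-2]; the rest of the RHS (F) has dimensions [L M T^-2].
So X must have dimensions [L] — X = d (distance).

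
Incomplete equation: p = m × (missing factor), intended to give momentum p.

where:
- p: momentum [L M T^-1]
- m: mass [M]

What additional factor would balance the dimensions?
v (velocity), dimensions [L T^-1]

p has dimensions [L M T^-1] and m has dimensions [M].
The missing factor must have dimensions [L M T^-1] / [M] = [L T^-1], i.e. velocity (v).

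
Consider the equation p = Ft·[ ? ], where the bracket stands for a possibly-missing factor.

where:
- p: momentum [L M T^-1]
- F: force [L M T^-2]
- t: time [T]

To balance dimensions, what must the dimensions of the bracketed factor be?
Nothing is missing — the bracketed factor must be dimensionless.

p has dimensions [L M T^-1] and Ft already has dimensions [L M T^-1], so p = Ft is dimensionally complete.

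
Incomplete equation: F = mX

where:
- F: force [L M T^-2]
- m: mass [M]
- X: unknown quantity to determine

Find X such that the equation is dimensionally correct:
X = a (acceleration), dimensions [L T^-2]

F has dimensions [L M T^-2]; the rest of the RHS (m) has dimensions [M].
So X must have dimensions [L T^-2] — X = a (acceleration).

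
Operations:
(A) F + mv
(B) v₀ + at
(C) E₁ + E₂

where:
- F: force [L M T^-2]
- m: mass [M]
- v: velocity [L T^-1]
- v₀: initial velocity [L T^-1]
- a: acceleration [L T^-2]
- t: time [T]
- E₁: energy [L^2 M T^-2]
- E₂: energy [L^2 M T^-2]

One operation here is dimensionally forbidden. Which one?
(A) F + mv

(A) F + mv: F [L M T^-2] and mv [L M T^-1] — different dimensions cannot be added/subtracted ✗
(B) v₀ + at: v₀ [L T^-1] and at [L T^-1] — same dimensions ✓
(C) E₁ + E₂: E₁ [L^2 M T^-2] and E₂ [L^2 M T^-2] — same dimensions ✓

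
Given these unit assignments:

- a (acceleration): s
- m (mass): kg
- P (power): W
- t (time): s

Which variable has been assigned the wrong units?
a

The variable a (acceleration) should have units m/s², not s.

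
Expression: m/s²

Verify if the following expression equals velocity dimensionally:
No

The expression m/s² has dimensions [L T^-2], but velocity has dimensions [L T^-1].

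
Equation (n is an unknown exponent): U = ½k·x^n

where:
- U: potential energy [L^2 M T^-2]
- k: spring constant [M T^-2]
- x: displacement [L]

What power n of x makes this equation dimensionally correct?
n = 2

U has dimensions [L^2 M T^-2]; x has dimensions [L].
The rest of the RHS has dimensions [M T^-2], so x^n must supply [L^2].
With n = 2: ½k·x^2 has dimensions [L^2 M T^-2], matching the LHS ✓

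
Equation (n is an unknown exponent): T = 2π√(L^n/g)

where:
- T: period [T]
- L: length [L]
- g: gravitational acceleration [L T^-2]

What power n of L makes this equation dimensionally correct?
n = 1

T has dimensions [T]; L has dimensions [L].
With n = 1: 2π√(L^1/g) has dimensions [T], matching the LHS ✓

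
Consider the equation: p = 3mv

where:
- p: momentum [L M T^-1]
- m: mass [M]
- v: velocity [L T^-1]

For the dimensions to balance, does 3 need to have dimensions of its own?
No

p has dimensions [L M T^-1] and mv already has dimensions [L M T^-1], so the equation balances without 3 contributing any dimensions. 3 is a pure (dimensionless) number; changing or removing it would not affect dimensional consistency.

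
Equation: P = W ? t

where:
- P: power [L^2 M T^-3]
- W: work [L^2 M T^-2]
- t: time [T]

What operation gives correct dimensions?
division (÷): P = W ÷ t

P [L^2 M T^-3]; W [L^2 M T^-2]; t [T].
W × t → [L^2 M T^-1] ✗
W ÷ t → [L^2 M T^-3] ✓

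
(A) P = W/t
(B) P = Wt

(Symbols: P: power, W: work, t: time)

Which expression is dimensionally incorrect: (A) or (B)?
(B)

(A) P = W/t: LHS [L^2 M T^-3], RHS [L^2 M T^-3] ✓
(B) P = Wt: LHS [L^2 M T^-3], RHS [L^2 M T^-1] ✗

Expression (B) P = Wt is dimensionally incorrect.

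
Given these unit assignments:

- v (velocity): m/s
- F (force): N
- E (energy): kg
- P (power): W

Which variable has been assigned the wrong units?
E

The variable E (energy) should have units J, not kg.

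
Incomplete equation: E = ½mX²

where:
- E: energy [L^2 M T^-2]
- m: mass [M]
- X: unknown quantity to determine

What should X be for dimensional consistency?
X = v (velocity), dimensions [L T^-1]

E has dimensions [L^2 M T^-2]; the rest of the RHS (½m) has dimensions [M].
So X² must have dimensions [L^2 T^-2], i.e. X has dimensions [L T^-1] — X = v (velocity).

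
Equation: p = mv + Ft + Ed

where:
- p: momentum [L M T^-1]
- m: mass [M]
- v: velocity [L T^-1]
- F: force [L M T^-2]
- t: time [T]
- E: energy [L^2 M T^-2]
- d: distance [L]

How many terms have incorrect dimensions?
1

LHS p: [L M T^-1]
- mv: [L M T^-1] ✓
- Ft: [L M T^-1] ✓
- Ed: [L^3 M T^-2] ✗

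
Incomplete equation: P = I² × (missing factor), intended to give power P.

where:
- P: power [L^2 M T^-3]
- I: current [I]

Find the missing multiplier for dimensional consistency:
R (resistance), dimensions [I^-2 L^2 M T^-3]

P has dimensions [L^2 M T^-3] and I² has dimensions [I^2].
The missing factor must have dimensions [L^2 M T^-3] / [I^2] = [I^-2 L^2 M T^-3], i.e. resistance (R).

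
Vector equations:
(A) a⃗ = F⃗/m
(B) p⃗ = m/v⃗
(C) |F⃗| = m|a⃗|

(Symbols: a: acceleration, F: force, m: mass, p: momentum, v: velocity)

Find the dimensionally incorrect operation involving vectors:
(B) p⃗ = m/v⃗

(A) a⃗ = F⃗/m: LHS [L T^-2], RHS [L T^-2] ✓ — force (vector) divided by mass (scalar)
(B) p⃗ = m/v⃗: LHS [L M T^-1], RHS [L^-1 M T] ✗ — momentum is mass times velocity; should be mv⃗ (and division by a vector is undefined)
(C) |F⃗| = m|a⃗|: LHS [L M T^-2], RHS [L M T^-2] ✓ — magnitudes of vectors are scalars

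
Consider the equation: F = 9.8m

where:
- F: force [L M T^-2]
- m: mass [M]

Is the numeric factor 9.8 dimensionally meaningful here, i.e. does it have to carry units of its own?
Yes

F has dimensions [L M T^-2], while m alone has dimensions [M]. For the equation to balance, the factor 9.8 must carry dimensions [L T^-2] — it is a dimensional constant (a numerical value of a physical quantity with its units suppressed), not a pure number.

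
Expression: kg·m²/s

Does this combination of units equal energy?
No

The expression kg·m²/s has dimensions [L^2 M T^-1], but energy has dimensions [L^2 M T^-2].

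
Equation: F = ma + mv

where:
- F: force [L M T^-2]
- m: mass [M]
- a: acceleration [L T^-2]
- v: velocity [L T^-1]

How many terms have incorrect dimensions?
1

LHS F: [L M T^-2]
- ma: [L M T^-2] ✓
- mv: [L M T^-1] ✗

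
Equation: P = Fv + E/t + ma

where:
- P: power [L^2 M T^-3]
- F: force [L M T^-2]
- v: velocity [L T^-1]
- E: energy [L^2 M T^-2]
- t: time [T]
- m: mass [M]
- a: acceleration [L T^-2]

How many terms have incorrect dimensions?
1

LHS P: [L^2 M T^-3]
- Fv: [L^2 M T^-3] ✓
- E/t: [L^2 M T^-3] ✓
- ma: [L M T^-2] ✗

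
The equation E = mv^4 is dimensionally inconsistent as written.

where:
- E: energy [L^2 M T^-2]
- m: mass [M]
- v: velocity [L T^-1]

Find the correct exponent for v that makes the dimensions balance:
The exponent of v should be 2: E = mv^2

The LHS E has dimensions [L^2 M T^-2]; v has dimensions [L T^-1].
As written, the RHS mv^4 (exponent 4 on v) has dimensions [L^4 M T^-4], which does not match.
With exponent 2, the RHS mv^2 has dimensions [L^2 M T^-2], matching the LHS.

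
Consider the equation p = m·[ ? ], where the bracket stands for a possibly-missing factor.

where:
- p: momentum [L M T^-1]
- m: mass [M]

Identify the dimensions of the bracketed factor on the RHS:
[L T^-1] — velocity (e.g. v)

p has dimensions [L M T^-1]; m has dimensions [M].
The bracketed factor must supply [L M T^-1] / [M] = [L T^-1].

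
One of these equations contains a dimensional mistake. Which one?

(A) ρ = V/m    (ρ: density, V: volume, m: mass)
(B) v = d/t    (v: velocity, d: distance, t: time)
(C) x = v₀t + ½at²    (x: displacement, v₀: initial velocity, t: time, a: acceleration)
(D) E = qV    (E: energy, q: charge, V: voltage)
(A) ρ = V/m

The equation (A) ρ = V/m is dimensionally incorrect.

LHS (ρ): [L^-3 M]
RHS (V/m): [L^3 M^-1] ✗

The dimensions do not match. The other three equations balance.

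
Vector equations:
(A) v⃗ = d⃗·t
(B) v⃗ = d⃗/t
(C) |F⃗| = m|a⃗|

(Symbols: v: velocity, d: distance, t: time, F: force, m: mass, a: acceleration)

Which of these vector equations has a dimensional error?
(A) v⃗ = d⃗·t

(A) v⃗ = d⃗·t: LHS [L T^-1], RHS [L T] ✗ — velocity is displacement per time; should be d⃗/t
(B) v⃗ = d⃗/t: LHS [L T^-1], RHS [L T^-1] ✓ — displacement (vector) divided by time (scalar)
(C) |F⃗| = m|a⃗|: LHS [L M T^-2], RHS [L M T^-2] ✓ — magnitudes of vectors are scalars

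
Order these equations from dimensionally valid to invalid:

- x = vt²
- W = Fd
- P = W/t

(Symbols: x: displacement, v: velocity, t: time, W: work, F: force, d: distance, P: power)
Dimensionally correct: W = Fd, P = W/t
Dimensionally incorrect: x = vt²
Ordered (correct first, then incorrect): W = Fd, P = W/t, x = vt²

- x = vt²: LHS [L], RHS [L T] → incorrect ✗
- W = Fd: LHS [L^2 M T^-2], RHS [L^2 M T^-2] → correct ✓
- P = W/t: LHS [L^2 M T^-3], RHS [L^2 M T^-3] → correct ✓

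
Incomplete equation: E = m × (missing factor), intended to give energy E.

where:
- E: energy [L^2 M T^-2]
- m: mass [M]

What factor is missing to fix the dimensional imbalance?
v² (velocity squared), dimensions [L^2 T^-2]

E has dimensions [L^2 M T^-2] and m has dimensions [M].
The missing factor must have dimensions [L^2 M T^-2] / [M] = [L^2 T^-2], i.e. velocity squared (v²).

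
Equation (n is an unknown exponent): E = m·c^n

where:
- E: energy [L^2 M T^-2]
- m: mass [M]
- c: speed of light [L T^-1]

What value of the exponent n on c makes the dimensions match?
n = 2

E has dimensions [L^2 M T^-2]; c has dimensions [L T^-1].
The rest of the RHS has dimensions [M], so c^n must supply [L^2 T^-2].
With n = 2: m·c^2 has dimensions [L^2 M T^-2], matching the LHS ✓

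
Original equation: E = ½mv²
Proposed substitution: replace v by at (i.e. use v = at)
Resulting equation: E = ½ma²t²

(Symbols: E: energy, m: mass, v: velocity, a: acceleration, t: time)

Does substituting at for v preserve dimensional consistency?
Yes

[v] = [L T^-1] and [at] = [L T^-1]. These match, so the substitution replaces a quantity by one of the same dimensions and the result E = ½ma²t² has LHS [L^2 M T^-2] vs RHS [L^2 M T^-2] — still consistent.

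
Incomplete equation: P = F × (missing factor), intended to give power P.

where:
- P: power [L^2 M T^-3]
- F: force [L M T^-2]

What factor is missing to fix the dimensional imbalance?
v (velocity), dimensions [L T^-1]

P has dimensions [L^2 M T^-3] and F has dimensions [L M T^-2].
The missing factor must have dimensions [L^2 M T^-3] / [L M T^-2] = [L T^-1], i.e. velocity (v).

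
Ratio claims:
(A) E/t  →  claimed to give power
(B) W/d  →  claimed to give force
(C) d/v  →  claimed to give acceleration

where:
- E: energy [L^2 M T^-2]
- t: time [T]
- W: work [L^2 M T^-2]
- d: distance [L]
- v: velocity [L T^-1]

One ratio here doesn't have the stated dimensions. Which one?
(C) d/v does not give acceleration

(A) E/t: [L^2 M T^-3] = power [L^2 M T^-3] ✓
(B) W/d: [L M T^-2] = force [L M T^-2] ✓
(C) d/v: [T] ≠ acceleration [L T^-2] ✗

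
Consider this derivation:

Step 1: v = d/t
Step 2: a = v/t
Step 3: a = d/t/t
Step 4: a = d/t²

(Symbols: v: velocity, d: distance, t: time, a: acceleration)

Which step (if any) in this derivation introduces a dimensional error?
No step introduces an error — all steps are dimensionally consistent.

Step 1: v = d/t → LHS [L T^-1], RHS [L T^-1] ✓
Step 2: a = v/t → LHS [L T^-2], RHS [L T^-2] ✓
Step 3: a = d/t/t → LHS [L T^-2], RHS [L T^-2] ✓
Step 4: a = d/t² → LHS [L T^-2], RHS [L T^-2] ✓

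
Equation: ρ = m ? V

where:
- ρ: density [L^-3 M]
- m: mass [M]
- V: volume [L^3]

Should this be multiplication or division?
division (÷): ρ = m ÷ V

ρ [L^-3 M]; m [M]; V [L^3].
m × V → [L^3 M] ✗
m ÷ V → [L^-3 M] ✓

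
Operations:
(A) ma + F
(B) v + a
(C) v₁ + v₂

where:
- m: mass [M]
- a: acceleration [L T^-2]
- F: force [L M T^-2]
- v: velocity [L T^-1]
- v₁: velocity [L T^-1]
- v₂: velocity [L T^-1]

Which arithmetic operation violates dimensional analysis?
(B) v + a

(A) ma + F: ma [L M T^-2] and F [L M T^-2] — same dimensions ✓
(B) v + a: v [L T^-1] and a [L T^-2] — different dimensions cannot be added/subtracted ✗
(C) v₁ + v₂: v₁ [L T^-1] and v₂ [L T^-1] — same dimensions ✓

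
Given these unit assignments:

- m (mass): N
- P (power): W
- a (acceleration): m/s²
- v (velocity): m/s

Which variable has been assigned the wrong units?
m

The variable m (mass) should have units kg, not N.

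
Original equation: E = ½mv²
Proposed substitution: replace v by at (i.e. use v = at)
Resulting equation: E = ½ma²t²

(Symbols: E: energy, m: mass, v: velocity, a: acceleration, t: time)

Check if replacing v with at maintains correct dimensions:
Yes

[v] = [L T^-1] and [at] = [L T^-1]. These match, so the substitution replaces a quantity by one of the same dimensions and the result E = ½ma²t² has LHS [L^2 M T^-2] vs RHS [L^2 M T^-2] — still consistent.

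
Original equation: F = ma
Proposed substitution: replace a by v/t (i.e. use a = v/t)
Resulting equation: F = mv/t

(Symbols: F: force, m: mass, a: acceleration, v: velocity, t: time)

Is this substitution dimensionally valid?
Yes

[a] = [L T^-2] and [v/t] = [L T^-2]. These match, so the substitution replaces a quantity by one of the same dimensions and the result F = mv/t has LHS [L M T^-2] vs RHS [L M T^-2] — still consistent.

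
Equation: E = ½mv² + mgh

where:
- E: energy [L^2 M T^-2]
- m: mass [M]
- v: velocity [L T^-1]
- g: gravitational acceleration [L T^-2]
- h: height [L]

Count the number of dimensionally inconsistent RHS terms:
0

LHS E: [L^2 M T^-2]
- ½mv²: [L^2 M T^-2] ✓
- mgh: [L^2 M T^-2] ✓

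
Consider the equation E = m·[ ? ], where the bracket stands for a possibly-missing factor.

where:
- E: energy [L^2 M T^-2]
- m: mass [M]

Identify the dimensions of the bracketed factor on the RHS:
[L^2 T^-2] — velocity squared (e.g. v²)

E has dimensions [L^2 M T^-2]; m has dimensions [M].
The bracketed factor must supply [L^2 M T^-2] / [M] = [L^2 T^-2].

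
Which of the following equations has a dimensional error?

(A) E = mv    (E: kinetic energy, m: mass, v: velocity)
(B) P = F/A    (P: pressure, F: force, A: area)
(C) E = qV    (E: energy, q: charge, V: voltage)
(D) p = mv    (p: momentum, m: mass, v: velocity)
(A) E = mv

The equation (A) E = mv is dimensionally incorrect.

LHS (E): [L^2 M T^-2]
RHS (mv): [L M T^-1] ✗

The dimensions do not match. The other three equations balance.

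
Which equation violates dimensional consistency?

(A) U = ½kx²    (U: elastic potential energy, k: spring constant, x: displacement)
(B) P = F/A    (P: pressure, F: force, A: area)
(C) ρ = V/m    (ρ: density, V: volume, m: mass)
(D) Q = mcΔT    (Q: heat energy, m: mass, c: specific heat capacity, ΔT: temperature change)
(C) ρ = V/m

The equation (C) ρ = V/m is dimensionally incorrect.

LHS (ρ): [L^-3 M]
RHS (V/m): [L^3 M^-1] ✗

The dimensions do not match. The other three equations balance.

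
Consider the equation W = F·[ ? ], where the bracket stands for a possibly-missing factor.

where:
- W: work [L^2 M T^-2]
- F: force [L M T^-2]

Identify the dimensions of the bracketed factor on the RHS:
[L] — length (e.g. a distance d)

W has dimensions [L^2 M T^-2]; F has dimensions [L M T^-2].
The bracketed factor must supply [L^2 M T^-2] / [L M T^-2] = [L].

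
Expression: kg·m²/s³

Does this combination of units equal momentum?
No

The expression kg·m²/s³ has dimensions [L^2 M T^-3], but momentum has dimensions [L M T^-1].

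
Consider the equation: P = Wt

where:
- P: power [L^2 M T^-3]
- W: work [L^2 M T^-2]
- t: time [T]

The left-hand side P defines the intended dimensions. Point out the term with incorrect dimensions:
The right-hand side term Wt

P has dimensions [L^2 M T^-3], but Wt has dimensions [L^2 M T^-1], so the term Wt is dimensionally wrong for P.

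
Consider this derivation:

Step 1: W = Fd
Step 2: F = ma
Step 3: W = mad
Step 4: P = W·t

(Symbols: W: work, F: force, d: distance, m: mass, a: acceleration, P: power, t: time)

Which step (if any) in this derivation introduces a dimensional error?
Step 4

Step 1: W = Fd → LHS [L^2 M T^-2], RHS [L^2 M T^-2] ✓
Step 2: F = ma → LHS [L M T^-2], RHS [L M T^-2] ✓
Step 3: W = mad → LHS [L^2 M T^-2], RHS [L^2 M T^-2] ✓
Step 4: P = W·t → LHS [L^2 M T^-3], RHS [L^2 M T^-1] ✗

The first dimensional inconsistency appears in step 4: P = W·t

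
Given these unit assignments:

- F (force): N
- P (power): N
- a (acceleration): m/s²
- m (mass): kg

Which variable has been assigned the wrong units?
P

The variable P (power) should have units W, not N.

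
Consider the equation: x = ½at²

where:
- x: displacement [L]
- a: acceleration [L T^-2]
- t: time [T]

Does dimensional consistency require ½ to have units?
No

x has dimensions [L] and at² already has dimensions [L], so the equation balances without ½ contributing any dimensions. ½ is a pure (dimensionless) number; changing or removing it would not affect dimensional consistency.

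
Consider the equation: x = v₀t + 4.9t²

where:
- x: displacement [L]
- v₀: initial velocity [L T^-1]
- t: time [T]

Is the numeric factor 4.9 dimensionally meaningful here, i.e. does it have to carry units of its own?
Yes

x has dimensions [L], while t² alone has dimensions [T^2]. For the equation to balance, the factor 4.9 must carry dimensions [L T^-2] — it is a dimensional constant (a numerical value of a physical quantity with its units suppressed), not a pure number.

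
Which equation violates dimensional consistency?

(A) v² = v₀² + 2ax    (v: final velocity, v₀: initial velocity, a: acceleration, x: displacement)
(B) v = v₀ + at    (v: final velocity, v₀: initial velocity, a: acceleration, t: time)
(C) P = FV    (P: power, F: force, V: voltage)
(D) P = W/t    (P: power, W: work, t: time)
(C) P = FV

The equation (C) P = FV is dimensionally incorrect.

LHS (P): [L^2 M T^-3]
RHS (FV): [I^-1 L^3 M^2 T^-5] ✗

The dimensions do not match. The other three equations balance.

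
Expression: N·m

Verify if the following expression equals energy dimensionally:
Yes

The expression N·m has dimensions [L^2 M T^-2], which is exactly energy [L^2 M T^-2].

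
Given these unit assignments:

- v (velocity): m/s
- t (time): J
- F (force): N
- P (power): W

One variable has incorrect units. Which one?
t

The variable t (time) should have units s, not J.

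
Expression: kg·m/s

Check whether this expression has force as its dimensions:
No

The expression kg·m/s has dimensions [L M T^-1], but force has dimensions [L M T^-2].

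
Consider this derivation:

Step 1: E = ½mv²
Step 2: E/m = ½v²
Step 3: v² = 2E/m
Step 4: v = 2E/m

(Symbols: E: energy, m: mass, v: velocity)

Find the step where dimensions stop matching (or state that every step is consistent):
Step 4

Step 1: E = ½mv² → LHS [L^2 M T^-2], RHS [L^2 M T^-2] ✓
Step 2: E/m = ½v² → LHS [L^2 T^-2], RHS [L^2 T^-2] ✓
Step 3: v² = 2E/m → LHS [L^2 T^-2], RHS [L^2 T^-2] ✓
Step 4: v = 2E/m → LHS [L T^-1], RHS [L^2 T^-2] ✗

The first dimensional inconsistency appears in step 4: v = 2E/m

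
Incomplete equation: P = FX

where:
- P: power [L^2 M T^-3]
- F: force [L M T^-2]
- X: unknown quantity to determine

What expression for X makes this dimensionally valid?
X = v (velocity), dimensions [L T^-1]

P has dimensions [L^2 M T^-3]; the rest of the RHS (F) has dimensions [L M T^-2].
So X must have dimensions [L T^-1] — X = v (velocity).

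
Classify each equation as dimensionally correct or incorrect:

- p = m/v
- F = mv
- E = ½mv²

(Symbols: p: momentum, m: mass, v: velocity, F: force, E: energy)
Dimensionally correct: E = ½mv²
Dimensionally incorrect: p = m/v, F = mv
Ordered (correct first, then incorrect): E = ½mv², p = m/v, F = mv

- p = m/v: LHS [L M T^-1], RHS [L^-1 M T] → incorrect ✗
- F = mv: LHS [L M T^-2], RHS [L M T^-1] → incorrect ✗
- E = ½mv²: LHS [L^2 M T^-2], RHS [L^2 M T^-2] → correct ✓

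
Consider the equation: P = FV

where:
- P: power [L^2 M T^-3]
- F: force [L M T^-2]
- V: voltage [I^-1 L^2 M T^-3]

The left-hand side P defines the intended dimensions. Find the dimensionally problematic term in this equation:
The right-hand side term FV

P has dimensions [L^2 M T^-3], but FV has dimensions [I^-1 L^3 M^2 T^-5], so the term FV is dimensionally wrong for P.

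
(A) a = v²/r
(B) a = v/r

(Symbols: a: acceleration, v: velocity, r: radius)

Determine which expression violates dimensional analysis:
(B)

(A) a = v²/r: LHS [L T^-2], RHS [L T^-2] ✓
(B) a = v/r: LHS [L T^-2], RHS [T^-1] ✗

Expression (B) a = v/r is dimensionally incorrect.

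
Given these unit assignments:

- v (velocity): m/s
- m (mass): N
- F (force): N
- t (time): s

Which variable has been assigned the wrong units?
m

The variable m (mass) should have units kg, not N.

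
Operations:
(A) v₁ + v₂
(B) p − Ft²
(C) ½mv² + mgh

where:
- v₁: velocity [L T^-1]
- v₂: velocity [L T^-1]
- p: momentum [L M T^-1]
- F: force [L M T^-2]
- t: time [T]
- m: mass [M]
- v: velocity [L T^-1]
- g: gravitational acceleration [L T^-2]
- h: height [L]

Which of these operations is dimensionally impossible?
(B) p − Ft²

(A) v₁ + v₂: v₁ [L T^-1] and v₂ [L T^-1] — same dimensions ✓
(B) p − Ft²: p [L M T^-1] and Ft² [L M] — different dimensions cannot be added/subtracted ✗
(C) ½mv² + mgh: ½mv² [L^2 M T^-2] and mgh [L^2 M T^-2] — same dimensions ✓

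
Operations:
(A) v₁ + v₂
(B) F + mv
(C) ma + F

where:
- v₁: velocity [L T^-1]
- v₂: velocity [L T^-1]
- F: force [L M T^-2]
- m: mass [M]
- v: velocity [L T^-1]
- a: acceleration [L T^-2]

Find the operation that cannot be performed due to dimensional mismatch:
(B) F + mv

(A) v₁ + v₂: v₁ [L T^-1] and v₂ [L T^-1] — same dimensions ✓
(B) F + mv: F [L M T^-2] and mv [L M T^-1] — different dimensions cannot be added/subtracted ✗
(C) ma + F: ma [L M T^-2] and F [L M T^-2] — same dimensions ✓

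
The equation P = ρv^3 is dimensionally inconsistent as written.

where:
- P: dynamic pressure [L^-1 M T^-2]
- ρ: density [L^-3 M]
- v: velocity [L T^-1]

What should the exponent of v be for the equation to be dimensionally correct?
The exponent of v should be 2: P = ρv^2

The LHS P has dimensions [L^-1 M T^-2]; v has dimensions [L T^-1].
As written, the RHS ρv^3 (exponent 3 on v) has dimensions [M T^-3], which does not match.
With exponent 2, the RHS ρv^2 has dimensions [L^-1 M T^-2], matching the LHS.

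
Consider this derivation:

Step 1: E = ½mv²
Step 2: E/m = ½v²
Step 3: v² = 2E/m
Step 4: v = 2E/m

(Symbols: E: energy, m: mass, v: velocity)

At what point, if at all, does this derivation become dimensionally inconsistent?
Step 4

Step 1: E = ½mv² → LHS [L^2 M T^-2], RHS [L^2 M T^-2] ✓
Step 2: E/m = ½v² → LHS [L^2 T^-2], RHS [L^2 T^-2] ✓
Step 3: v² = 2E/m → LHS [L^2 T^-2], RHS [L^2 T^-2] ✓
Step 4: v = 2E/m → LHS [L T^-1], RHS [L^2 T^-2] ✗

The first dimensional inconsistency appears in step 4: v = 2E/m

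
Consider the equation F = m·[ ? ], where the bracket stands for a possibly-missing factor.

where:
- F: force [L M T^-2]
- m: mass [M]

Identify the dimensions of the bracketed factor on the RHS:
[L T^-2] — acceleration (e.g. a)

F has dimensions [L M T^-2]; m has dimensions [M].
The bracketed factor must supply [L M T^-2] / [M] = [L T^-2].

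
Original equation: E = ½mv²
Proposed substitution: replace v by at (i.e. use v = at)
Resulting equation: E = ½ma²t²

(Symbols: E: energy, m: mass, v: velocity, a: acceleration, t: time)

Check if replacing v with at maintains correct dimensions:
Yes

[v] = [L T^-1] and [at] = [L T^-1]. These match, so the substitution replaces a quantity by one of the same dimensions and the result E = ½ma²t² has LHS [L^2 M T^-2] vs RHS [L^2 M T^-2] — still consistent.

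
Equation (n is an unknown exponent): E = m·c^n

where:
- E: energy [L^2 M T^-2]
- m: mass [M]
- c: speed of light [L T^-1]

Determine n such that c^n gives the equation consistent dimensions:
n = 2

E has dimensions [L^2 M T^-2]; c has dimensions [L T^-1].
The rest of the RHS has dimensions [M], so c^n must supply [L^2 T^-2].
With n = 2: m·c^2 has dimensions [L^2 M T^-2], matching the LHS ✓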